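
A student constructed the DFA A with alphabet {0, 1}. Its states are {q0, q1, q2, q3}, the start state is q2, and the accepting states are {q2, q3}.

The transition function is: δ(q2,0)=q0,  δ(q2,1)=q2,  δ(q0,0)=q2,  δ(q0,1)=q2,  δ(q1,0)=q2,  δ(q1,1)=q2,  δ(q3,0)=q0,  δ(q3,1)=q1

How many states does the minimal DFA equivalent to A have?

States {q1,q3} cannot be reached from the start state, so discard them.
P0 = {q2} | {q0}.
The partition is now stable with 2 blocks: {q2} | {q0}.

2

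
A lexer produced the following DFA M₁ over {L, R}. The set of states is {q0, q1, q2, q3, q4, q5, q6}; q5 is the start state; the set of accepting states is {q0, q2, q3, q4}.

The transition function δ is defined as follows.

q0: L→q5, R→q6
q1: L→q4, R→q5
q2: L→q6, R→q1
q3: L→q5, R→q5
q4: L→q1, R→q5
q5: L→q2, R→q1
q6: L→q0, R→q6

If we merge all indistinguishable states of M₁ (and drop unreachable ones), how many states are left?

States {q3} cannot be reached from the start state, so discard them.
P0 = {q0,q2,q4} | {q1,q5,q6}.
No further refinement is possible. Final partition (2 blocks): {q0,q2,q4} | {q1,q5,q6}.

2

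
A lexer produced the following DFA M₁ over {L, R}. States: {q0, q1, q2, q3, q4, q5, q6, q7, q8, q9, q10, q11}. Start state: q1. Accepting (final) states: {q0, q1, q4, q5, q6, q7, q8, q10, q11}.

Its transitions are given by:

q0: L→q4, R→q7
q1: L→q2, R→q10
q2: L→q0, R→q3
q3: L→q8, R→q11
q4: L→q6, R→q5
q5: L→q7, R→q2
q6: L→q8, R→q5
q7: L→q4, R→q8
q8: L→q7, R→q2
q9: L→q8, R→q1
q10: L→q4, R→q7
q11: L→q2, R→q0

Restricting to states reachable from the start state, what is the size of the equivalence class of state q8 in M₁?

2

Reachable states from the start: {q0,q1,q2,q3,q4,q5,q6,q7,q8,q10,q11}. Unreachable: {q9} — drop them.
Initial partition by acceptance: {q0,q1,q4,q5,q6,q7,q8,q10,q11} | {q2,q3}.
On input L, block {q0,q1,q4,q5,q6,q7,q8,q10,q11} splits into {q0,q4,q5,q6,q7,q8,q10} and {q1,q11}.
Split {q0,q4,q5,q6,q7,q8,q10} by δ(·,R) → {q0,q4,q6,q7,q10} and {q5,q8}.
Split {q0,q4,q6,q7,q10} by δ(·,L) → {q0,q4,q7,q10} and {q6}.
Split {q0,q4,q7,q10} by δ(·,L) → {q0,q7,q10} and {q4}.
On input R, block {q0,q7,q10} splits into {q0,q10} and {q7}.
Split {q2,q3} by δ(·,L) → {q2} and {q3}.
Stable partition: {q0,q10} | {q2} | {q1,q11} | {q5,q8} | {q6} | {q4} | {q7} | {q3} — 8 equivalence classes.
State q8 belongs to the block {q5,q8}, which has 2 states.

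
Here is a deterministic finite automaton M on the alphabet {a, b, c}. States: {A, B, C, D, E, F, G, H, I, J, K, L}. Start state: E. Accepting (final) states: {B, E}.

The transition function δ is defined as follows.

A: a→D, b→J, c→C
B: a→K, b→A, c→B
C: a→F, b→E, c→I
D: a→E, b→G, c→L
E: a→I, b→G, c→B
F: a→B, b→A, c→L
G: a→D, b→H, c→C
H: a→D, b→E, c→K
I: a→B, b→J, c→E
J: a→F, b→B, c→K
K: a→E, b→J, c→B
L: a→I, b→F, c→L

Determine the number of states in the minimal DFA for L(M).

6

Every state is reachable, so we keep all 12.
Start with accepting vs non-accepting: {B,E} | {A,C,D,F,G,H,I,J,K,L}.
Split {A,C,D,F,G,H,I,J,K,L} by δ(·,a) → {A,C,G,H,J,L} and {D,F,I,K}.
Refine {A,C,G,H,J,L} on symbol b: members go to different blocks, giving {C,H,J} and {A,G} and {L}.
Split {D,F,I,K} by δ(·,b) → {D,F} and {I,K}.
Stable partition: {B,E} | {C,H,J} | {D,F} | {A,G} | {L} | {I,K} — 6 equivalence classes.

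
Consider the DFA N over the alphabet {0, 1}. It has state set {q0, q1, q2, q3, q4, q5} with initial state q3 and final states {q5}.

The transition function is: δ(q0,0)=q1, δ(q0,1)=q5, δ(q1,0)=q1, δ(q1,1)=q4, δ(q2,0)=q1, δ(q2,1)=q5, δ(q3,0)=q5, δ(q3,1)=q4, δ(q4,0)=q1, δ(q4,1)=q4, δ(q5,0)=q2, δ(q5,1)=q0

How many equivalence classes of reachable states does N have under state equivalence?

Start with accepting vs non-accepting: {q5} | {q0,q1,q2,q3,q4}.
Split {q0,q1,q2,q3,q4} by δ(·,0) → {q0,q1,q2,q4} and {q3}.
Refine {q0,q1,q2,q4} on symbol 1: members go to different blocks, giving {q0,q2} and {q1,q4}.
No further refinement is possible. Final partition (4 blocks): {q5} | {q0,q2} | {q3} | {q1,q4}.

4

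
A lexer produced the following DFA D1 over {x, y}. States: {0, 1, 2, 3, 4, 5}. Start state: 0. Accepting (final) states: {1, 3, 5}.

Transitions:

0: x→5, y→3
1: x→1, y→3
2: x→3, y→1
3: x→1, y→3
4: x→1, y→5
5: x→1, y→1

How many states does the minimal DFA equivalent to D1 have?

Reachable states from the start: {0,1,3,5}. Unreachable: {2,4} — drop them.
Start with accepting vs non-accepting: {1,3,5} | {0}.
Stable partition: {1,3,5} | {0} — 2 equivalence classes.

2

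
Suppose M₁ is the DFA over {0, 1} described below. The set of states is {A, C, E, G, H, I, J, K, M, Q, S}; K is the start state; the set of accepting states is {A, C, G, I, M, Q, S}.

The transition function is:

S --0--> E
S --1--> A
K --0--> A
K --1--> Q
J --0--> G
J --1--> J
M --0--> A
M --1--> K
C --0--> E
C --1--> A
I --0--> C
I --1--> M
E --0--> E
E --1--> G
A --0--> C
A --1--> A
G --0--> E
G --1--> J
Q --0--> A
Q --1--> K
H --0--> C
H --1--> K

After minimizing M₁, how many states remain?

7

First remove the unreachable states {H,I,M,S}; 7 states remain.
Initial partition by acceptance: {A,C,G,Q} | {E,J,K}.
On input 0, block {A,C,G,Q} splits into {C,G} and {A,Q}.
Refine {C,G} on symbol 1: members go to different blocks, giving {G} and {C}.
Split {E,J,K} by δ(·,0) → {E} and {K} and {J}.
Refine {A,Q} on symbol 0: members go to different blocks, giving {Q} and {A}.
Stable partition: {G} | {E} | {Q} | {C} | {K} | {J} | {A} — 7 equivalence classes.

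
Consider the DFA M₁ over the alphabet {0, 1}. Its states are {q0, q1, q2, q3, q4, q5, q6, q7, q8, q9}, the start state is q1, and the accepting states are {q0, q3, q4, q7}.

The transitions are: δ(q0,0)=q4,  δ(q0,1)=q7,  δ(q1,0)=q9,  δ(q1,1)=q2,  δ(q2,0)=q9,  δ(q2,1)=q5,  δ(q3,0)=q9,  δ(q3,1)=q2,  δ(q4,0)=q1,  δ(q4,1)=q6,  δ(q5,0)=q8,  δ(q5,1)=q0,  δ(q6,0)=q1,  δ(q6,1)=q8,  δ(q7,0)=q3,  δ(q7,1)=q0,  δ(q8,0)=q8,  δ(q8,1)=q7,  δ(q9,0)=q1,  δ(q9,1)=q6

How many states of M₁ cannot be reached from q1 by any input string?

Exploring from q1, all states are eventually visited, so none are unreachable.

0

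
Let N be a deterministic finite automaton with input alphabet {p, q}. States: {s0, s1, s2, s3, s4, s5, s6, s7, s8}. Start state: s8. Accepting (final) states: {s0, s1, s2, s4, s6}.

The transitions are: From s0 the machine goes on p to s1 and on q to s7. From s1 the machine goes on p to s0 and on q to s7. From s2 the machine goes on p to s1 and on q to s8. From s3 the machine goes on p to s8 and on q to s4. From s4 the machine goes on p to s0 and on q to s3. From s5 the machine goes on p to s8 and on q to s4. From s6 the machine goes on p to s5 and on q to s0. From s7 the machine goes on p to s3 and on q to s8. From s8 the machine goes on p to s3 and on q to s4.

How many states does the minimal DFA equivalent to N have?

States {s2,s5,s6} cannot be reached from the start state, so discard them.
P0 = {s0,s1,s4} | {s3,s7,s8}.
On input q, block {s3,s7,s8} splits into {s3,s8} and {s7}.
Split {s0,s1,s4} by δ(·,q) → {s0,s1} and {s4}.
No further refinement is possible. Final partition (4 blocks): {s0,s1} | {s3,s8} | {s7} | {s4}.

4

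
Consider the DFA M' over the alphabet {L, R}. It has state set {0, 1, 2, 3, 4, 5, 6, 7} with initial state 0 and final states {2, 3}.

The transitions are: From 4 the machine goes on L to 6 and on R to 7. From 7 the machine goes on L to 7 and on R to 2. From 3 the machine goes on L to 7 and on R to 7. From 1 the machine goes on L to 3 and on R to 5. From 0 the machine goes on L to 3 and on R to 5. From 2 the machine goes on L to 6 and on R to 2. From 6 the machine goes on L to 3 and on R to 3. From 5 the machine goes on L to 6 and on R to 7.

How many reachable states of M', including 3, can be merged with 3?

First remove the unreachable states {1,4}; 6 states remain.
Start with accepting vs non-accepting: {2,3} | {0,5,6,7}.
On input R, block {2,3} splits into {2} and {3}.
Refine {0,5,6,7} on symbol L: members go to different blocks, giving {0,6} and {5,7}.
Split {0,6} by δ(·,R) → {0} and {6}.
Split {5,7} by δ(·,L) → {5} and {7}.
No further refinement is possible. Final partition (6 blocks): {2} | {0} | {3} | {5} | {6} | {7}.
State 3 belongs to the block {3}, which has 1 states.

1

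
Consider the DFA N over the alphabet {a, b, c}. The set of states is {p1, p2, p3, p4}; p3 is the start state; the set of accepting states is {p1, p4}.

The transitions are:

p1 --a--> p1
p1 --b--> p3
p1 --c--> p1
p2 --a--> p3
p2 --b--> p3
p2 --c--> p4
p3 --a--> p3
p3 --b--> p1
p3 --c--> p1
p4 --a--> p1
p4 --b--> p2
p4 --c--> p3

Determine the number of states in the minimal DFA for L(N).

Reachable states from the start: {p1,p3}. Unreachable: {p2,p4} — drop them.
Start with accepting vs non-accepting: {p1} | {p3}.
The partition is now stable with 2 blocks: {p1} | {p3}.

2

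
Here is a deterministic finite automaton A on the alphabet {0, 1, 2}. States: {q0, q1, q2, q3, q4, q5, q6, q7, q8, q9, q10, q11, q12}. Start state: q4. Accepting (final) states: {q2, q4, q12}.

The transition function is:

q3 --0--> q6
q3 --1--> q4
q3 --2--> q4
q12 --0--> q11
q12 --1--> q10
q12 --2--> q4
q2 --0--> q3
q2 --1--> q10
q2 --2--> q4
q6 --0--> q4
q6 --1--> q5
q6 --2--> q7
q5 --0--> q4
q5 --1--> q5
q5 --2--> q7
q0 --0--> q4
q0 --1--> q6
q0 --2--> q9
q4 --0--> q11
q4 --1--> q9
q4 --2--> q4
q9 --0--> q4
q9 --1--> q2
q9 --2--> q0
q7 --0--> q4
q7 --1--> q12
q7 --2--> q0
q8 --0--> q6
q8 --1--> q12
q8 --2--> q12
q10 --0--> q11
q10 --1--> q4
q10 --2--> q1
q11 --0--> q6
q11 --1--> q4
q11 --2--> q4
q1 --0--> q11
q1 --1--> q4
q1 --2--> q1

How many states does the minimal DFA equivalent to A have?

6

First remove the unreachable states {q8}; 12 states remain.
P0 = {q2,q4,q12} | {q0,q1,q3,q5,q6,q7,q9,q10,q11}.
On input 0, block {q0,q1,q3,q5,q6,q7,q9,q10,q11} splits into {q0,q5,q6,q7,q9} and {q1,q3,q10,q11}.
Split {q2,q4,q12} by δ(·,1) → {q2,q12} and {q4}.
Refine {q0,q5,q6,q7,q9} on symbol 1: members go to different blocks, giving {q0,q5,q6} and {q7,q9}.
On input 0, block {q1,q3,q10,q11} splits into {q1,q10} and {q3,q11}.
No further refinement is possible. Final partition (6 blocks): {q2,q12} | {q0,q5,q6} | {q1,q10} | {q4} | {q7,q9} | {q3,q11}.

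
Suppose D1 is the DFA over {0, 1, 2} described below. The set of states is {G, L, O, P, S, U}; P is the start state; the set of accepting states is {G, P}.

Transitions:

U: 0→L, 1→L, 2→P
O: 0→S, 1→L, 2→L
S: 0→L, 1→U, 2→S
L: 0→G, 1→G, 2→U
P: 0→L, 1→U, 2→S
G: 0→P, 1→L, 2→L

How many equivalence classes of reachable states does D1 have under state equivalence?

States {O} cannot be reached from the start state, so discard them.
Initial partition by acceptance: {G,P} | {L,S,U}.
On input 0, block {G,P} splits into {G} and {P}.
On input 0, block {L,S,U} splits into {S,U} and {L}.
Split {S,U} by δ(·,1) → {U} and {S}.
The partition is now stable with 5 blocks: {G} | {U} | {P} | {L} | {S}.

5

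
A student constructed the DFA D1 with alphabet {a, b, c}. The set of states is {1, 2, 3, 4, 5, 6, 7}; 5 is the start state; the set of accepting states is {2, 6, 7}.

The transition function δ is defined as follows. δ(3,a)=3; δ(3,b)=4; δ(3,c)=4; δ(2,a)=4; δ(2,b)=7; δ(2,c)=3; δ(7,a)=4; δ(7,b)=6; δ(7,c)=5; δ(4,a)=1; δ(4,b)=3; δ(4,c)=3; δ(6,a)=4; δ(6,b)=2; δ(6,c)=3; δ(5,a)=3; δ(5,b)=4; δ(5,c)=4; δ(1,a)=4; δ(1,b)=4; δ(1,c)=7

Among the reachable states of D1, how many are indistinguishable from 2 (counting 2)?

P0 = {2,6,7} | {1,3,4,5}.
Refine {1,3,4,5} on symbol c: members go to different blocks, giving {3,4,5} and {1}.
Split {3,4,5} by δ(·,a) → {3,5} and {4}.
The partition is now stable with 4 blocks: {2,6,7} | {3,5} | {1} | {4}.
State 2 belongs to the block {2,6,7}, which has 3 states.

3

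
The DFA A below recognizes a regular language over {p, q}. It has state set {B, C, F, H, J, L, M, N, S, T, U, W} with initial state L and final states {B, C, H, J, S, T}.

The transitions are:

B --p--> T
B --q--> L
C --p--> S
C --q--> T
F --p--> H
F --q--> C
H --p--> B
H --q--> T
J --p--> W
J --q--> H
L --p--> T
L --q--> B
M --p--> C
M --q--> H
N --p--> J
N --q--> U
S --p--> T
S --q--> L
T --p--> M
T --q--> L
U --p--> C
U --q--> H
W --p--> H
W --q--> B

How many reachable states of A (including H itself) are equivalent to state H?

States {F,J,N,U,W} cannot be reached from the start state, so discard them.
P0 = {B,C,H,S,T} | {L,M}.
Split {B,C,H,S,T} by δ(·,p) → {B,C,H,S} and {T}.
Refine {B,C,H,S} on symbol p: members go to different blocks, giving {C,H} and {B,S}.
Split {L,M} by δ(·,p) → {L} and {M}.
No further refinement is possible. Final partition (5 blocks): {C,H} | {L} | {T} | {B,S} | {M}.
State H belongs to the block {C,H}, which has 2 states.

2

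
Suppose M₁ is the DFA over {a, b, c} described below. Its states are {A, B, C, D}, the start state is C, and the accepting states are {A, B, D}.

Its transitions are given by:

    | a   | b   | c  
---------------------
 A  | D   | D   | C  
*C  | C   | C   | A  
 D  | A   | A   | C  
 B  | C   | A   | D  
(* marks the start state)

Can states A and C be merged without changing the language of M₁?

Reachable states from the start: {A,C,D}. Unreachable: {B} — drop them.
Start with accepting vs non-accepting: {A,D} | {C}.
The partition is now stable with 2 blocks: {A,D} | {C}.
A and C end up in different blocks, so they are distinguishable. For instance, the string 'ε' is accepted from only A.

No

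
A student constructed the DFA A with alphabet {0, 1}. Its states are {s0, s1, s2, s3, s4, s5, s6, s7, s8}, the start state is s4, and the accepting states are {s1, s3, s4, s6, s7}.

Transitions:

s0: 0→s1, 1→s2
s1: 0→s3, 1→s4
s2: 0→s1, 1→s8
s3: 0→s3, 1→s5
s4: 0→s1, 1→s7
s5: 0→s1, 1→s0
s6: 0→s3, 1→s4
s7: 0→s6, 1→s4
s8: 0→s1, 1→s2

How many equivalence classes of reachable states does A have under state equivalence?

4

Every state is reachable, so we keep all 9.
Initial partition by acceptance: {s1,s3,s4,s6,s7} | {s0,s2,s5,s8}.
Refine {s1,s3,s4,s6,s7} on symbol 1: members go to different blocks, giving {s1,s4,s6,s7} and {s3}.
Split {s1,s4,s6,s7} by δ(·,0) → {s1,s6} and {s4,s7}.
The partition is now stable with 4 blocks: {s1,s6} | {s0,s2,s5,s8} | {s3} | {s4,s7}.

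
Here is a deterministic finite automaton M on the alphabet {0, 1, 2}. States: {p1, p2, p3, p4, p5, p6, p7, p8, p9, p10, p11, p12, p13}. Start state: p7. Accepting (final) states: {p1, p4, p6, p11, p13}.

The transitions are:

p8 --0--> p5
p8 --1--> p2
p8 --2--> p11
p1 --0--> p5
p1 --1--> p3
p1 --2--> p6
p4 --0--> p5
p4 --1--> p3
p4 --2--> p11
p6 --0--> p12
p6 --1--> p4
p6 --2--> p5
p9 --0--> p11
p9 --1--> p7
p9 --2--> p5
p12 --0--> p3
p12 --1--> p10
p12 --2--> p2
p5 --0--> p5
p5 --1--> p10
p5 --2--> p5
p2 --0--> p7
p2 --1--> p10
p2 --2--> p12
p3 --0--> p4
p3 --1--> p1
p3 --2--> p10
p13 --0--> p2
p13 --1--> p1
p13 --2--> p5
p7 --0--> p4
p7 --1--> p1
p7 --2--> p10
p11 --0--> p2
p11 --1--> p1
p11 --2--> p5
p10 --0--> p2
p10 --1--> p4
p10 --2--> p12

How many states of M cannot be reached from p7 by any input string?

3

No path from p7 leads to p8, p9, p13; the other 10 states are all reachable.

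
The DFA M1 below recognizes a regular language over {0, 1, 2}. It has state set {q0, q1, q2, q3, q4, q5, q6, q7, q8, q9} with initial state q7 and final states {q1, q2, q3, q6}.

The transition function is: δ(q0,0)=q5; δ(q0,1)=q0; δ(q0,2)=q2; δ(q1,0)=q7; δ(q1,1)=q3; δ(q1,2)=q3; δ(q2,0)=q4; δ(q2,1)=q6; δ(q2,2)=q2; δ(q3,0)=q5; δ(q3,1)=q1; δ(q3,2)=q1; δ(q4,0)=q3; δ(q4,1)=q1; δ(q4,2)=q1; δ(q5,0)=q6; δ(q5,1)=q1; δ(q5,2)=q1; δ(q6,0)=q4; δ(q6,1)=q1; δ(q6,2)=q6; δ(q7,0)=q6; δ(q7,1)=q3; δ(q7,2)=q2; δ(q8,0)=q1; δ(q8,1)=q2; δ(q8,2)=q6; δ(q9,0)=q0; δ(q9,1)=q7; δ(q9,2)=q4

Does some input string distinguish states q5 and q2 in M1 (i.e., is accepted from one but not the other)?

Yes

States {q0,q8,q9} cannot be reached from the start state, so discard them.
Initial partition by acceptance: {q1,q2,q3,q6} | {q4,q5,q7}.
No further refinement is possible. Final partition (2 blocks): {q1,q2,q3,q6} | {q4,q5,q7}.
q5 and q2 end up in different blocks, so they are distinguishable. For instance, the string 'ε' is accepted from only q2.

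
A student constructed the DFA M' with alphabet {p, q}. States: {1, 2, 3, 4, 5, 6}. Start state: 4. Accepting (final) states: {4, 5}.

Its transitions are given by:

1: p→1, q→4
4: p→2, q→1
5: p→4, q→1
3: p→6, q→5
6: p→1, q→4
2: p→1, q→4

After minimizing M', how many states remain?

States {3,5,6} cannot be reached from the start state, so discard them.
Start with accepting vs non-accepting: {4} | {1,2}.
No further refinement is possible. Final partition (2 blocks): {4} | {1,2}.

2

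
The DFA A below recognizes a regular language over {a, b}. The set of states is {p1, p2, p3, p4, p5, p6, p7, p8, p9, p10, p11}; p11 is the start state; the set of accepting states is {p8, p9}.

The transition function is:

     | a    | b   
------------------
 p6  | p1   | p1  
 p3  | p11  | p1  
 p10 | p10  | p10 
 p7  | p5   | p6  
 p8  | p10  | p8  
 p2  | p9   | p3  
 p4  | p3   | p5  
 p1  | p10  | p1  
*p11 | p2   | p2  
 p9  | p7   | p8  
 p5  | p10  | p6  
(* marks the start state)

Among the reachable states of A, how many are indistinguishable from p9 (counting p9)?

First remove the unreachable states {p4}; 10 states remain.
Initial partition by acceptance: {p8,p9} | {p1,p2,p3,p5,p6,p7,p10,p11}.
On input a, block {p1,p2,p3,p5,p6,p7,p10,p11} splits into {p1,p3,p5,p6,p7,p10,p11} and {p2}.
On input a, block {p1,p3,p5,p6,p7,p10,p11} splits into {p1,p3,p5,p6,p7,p10} and {p11}.
Refine {p1,p3,p5,p6,p7,p10} on symbol a: members go to different blocks, giving {p1,p5,p6,p7,p10} and {p3}.
Stable partition: {p8,p9} | {p1,p5,p6,p7,p10} | {p2} | {p11} | {p3} — 5 equivalence classes.
The equivalence class containing p9 is {p8,p9}, of size 2.

2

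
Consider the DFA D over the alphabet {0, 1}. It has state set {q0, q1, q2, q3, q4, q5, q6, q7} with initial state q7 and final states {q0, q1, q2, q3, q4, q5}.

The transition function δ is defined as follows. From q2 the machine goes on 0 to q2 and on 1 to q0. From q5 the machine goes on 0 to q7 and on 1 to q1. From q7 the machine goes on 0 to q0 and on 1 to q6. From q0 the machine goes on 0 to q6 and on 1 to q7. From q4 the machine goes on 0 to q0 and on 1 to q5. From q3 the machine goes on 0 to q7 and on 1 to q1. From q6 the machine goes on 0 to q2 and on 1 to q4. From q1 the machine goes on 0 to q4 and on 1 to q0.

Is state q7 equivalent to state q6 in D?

First remove the unreachable states {q3}; 7 states remain.
Initial partition by acceptance: {q0,q1,q2,q4,q5} | {q6,q7}.
On input 0, block {q0,q1,q2,q4,q5} splits into {q1,q2,q4} and {q0,q5}.
Refine {q1,q2,q4} on symbol 0: members go to different blocks, giving {q1,q2} and {q4}.
Split {q1,q2} by δ(·,0) → {q1} and {q2}.
Split {q6,q7} by δ(·,0) → {q6} and {q7}.
On input 0, block {q0,q5} splits into {q0} and {q5}.
The partition is now stable with 7 blocks: {q1} | {q6} | {q0} | {q4} | {q2} | {q7} | {q5}.
q7 and q6 end up in different blocks, so they are distinguishable. For instance, the string '1' is accepted from only q6.

No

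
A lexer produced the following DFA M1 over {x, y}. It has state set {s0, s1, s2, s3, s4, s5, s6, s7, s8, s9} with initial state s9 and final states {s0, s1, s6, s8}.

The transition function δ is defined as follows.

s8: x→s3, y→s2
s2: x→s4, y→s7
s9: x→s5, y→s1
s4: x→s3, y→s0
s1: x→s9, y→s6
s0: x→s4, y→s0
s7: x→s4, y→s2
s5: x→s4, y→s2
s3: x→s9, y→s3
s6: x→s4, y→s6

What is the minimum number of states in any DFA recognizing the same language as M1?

3

States {s8} cannot be reached from the start state, so discard them.
Start with accepting vs non-accepting: {s0,s1,s6} | {s2,s3,s4,s5,s7,s9}.
Split {s2,s3,s4,s5,s7,s9} by δ(·,y) → {s2,s3,s5,s7} and {s4,s9}.
The partition is now stable with 3 blocks: {s0,s1,s6} | {s2,s3,s5,s7} | {s4,s9}.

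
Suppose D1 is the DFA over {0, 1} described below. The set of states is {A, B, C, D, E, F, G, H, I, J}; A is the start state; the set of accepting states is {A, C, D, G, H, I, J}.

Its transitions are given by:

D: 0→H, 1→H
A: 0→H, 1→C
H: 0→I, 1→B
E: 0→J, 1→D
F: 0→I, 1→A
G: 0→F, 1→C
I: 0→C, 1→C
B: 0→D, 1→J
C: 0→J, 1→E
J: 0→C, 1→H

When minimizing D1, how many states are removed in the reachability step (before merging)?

2

BFS from A reaches {A, B, C, D, E, H, I, J}; the 2 state(s) F, G are never visited.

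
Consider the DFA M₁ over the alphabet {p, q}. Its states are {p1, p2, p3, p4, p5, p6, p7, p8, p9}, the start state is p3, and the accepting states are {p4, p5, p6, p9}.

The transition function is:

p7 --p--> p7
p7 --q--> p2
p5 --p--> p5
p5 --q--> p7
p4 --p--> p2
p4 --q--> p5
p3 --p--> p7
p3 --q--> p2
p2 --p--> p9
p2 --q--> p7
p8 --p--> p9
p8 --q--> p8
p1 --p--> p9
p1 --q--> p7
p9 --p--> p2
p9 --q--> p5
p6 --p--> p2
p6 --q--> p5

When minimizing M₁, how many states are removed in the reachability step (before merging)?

4

No path from p3 leads to p1, p4, p6, p8; the other 5 states are all reachable.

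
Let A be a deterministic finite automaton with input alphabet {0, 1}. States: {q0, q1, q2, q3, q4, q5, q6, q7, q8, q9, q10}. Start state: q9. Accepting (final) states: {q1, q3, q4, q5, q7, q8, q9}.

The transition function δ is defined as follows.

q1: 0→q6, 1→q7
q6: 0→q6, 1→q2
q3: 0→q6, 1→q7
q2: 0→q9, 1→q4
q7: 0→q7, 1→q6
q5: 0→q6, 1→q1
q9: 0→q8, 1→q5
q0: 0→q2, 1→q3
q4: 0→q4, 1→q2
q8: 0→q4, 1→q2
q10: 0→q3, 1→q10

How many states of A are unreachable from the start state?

Starting at q9 and following transitions, the reachable set is {q1, q2, q4, q5, q6, q7, q8, q9}. That leaves q0, q3, q10 unreachable — 3 in total.

3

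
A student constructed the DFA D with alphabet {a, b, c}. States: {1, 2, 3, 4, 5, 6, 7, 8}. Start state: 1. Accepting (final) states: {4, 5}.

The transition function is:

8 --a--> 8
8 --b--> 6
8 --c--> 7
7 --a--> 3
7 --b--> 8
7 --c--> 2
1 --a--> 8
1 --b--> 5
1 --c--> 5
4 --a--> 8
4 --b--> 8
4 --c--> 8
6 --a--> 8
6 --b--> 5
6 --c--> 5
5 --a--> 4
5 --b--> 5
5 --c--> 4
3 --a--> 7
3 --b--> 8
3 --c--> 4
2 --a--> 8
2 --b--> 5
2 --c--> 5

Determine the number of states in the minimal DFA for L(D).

6

P0 = {4,5} | {1,2,3,6,7,8}.
Refine {4,5} on symbol a: members go to different blocks, giving {4} and {5}.
On input b, block {1,2,3,6,7,8} splits into {1,2,6} and {3,7,8}.
Refine {3,7,8} on symbol b: members go to different blocks, giving {3,7} and {8}.
On input c, block {3,7} splits into {3} and {7}.
The partition is now stable with 6 blocks: {4} | {1,2,6} | {5} | {3} | {8} | {7}.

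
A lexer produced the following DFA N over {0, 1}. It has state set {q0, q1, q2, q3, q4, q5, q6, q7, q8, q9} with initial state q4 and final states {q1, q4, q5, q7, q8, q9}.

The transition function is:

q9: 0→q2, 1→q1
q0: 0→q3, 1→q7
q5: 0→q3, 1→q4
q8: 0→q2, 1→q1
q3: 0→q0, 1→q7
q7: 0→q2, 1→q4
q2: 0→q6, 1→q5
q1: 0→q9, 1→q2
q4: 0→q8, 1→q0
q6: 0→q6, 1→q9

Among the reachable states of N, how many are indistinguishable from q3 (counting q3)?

4

Start with accepting vs non-accepting: {q1,q4,q5,q7,q8,q9} | {q0,q2,q3,q6}.
Split {q1,q4,q5,q7,q8,q9} by δ(·,0) → {q5,q7,q8,q9} and {q1,q4}.
No further refinement is possible. Final partition (3 blocks): {q5,q7,q8,q9} | {q0,q2,q3,q6} | {q1,q4}.
The equivalence class containing q3 is {q0,q2,q3,q6}, of size 4.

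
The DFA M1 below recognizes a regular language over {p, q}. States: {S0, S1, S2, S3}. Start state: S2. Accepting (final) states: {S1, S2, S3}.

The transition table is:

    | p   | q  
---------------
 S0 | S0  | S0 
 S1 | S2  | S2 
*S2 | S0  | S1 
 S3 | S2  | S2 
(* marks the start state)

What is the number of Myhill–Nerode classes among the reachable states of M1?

First remove the unreachable states {S3}; 3 states remain.
Initial partition by acceptance: {S1,S2} | {S0}.
On input p, block {S1,S2} splits into {S1} and {S2}.
Stable partition: {S1} | {S0} | {S2} — 3 equivalence classes.

3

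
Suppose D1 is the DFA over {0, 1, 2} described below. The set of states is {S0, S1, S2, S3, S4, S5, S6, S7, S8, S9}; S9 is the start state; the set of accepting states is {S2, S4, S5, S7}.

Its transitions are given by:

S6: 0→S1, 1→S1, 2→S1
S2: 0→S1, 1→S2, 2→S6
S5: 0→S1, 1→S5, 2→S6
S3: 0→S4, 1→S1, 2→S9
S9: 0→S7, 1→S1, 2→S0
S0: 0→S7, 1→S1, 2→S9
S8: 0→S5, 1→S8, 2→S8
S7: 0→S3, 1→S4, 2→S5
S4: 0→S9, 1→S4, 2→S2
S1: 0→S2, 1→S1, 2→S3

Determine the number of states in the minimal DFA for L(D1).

5

States {S8} cannot be reached from the start state, so discard them.
Start with accepting vs non-accepting: {S2,S4,S5,S7} | {S0,S1,S3,S6,S9}.
On input 2, block {S2,S4,S5,S7} splits into {S2,S5} and {S4,S7}.
On input 0, block {S0,S1,S3,S6,S9} splits into {S0,S3,S9} and {S1} and {S6}.
Stable partition: {S2,S5} | {S0,S3,S9} | {S4,S7} | {S1} | {S6} — 5 equivalence classes.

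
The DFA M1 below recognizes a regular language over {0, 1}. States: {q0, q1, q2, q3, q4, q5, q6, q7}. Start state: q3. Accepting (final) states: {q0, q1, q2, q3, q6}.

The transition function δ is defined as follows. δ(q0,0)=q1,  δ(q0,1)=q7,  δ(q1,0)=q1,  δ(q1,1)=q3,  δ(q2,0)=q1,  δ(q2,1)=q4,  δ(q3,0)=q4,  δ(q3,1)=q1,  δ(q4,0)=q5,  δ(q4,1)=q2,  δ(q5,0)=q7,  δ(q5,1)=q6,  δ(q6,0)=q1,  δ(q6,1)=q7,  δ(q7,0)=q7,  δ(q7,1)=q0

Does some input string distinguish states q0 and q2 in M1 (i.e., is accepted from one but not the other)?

No

Every state is reachable, so we keep all 8.
Initial partition by acceptance: {q0,q1,q2,q3,q6} | {q4,q5,q7}.
Refine {q0,q1,q2,q3,q6} on symbol 0: members go to different blocks, giving {q0,q1,q2,q6} and {q3}.
On input 1, block {q0,q1,q2,q6} splits into {q0,q2,q6} and {q1}.
Stable partition: {q0,q2,q6} | {q4,q5,q7} | {q3} | {q1} — 4 equivalence classes.
q0 and q2 lie in the same block of the stable partition, so they are equivalent — no string distinguishes them.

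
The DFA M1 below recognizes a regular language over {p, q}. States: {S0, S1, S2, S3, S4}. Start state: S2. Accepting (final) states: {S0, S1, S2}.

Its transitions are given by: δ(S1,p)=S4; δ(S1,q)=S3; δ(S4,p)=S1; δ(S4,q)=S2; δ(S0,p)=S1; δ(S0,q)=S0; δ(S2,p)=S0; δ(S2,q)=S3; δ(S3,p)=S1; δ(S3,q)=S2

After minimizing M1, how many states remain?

4

Start with accepting vs non-accepting: {S0,S1,S2} | {S3,S4}.
Split {S0,S1,S2} by δ(·,p) → {S0,S2} and {S1}.
Split {S0,S2} by δ(·,p) → {S0} and {S2}.
The partition is now stable with 4 blocks: {S0} | {S3,S4} | {S1} | {S2}.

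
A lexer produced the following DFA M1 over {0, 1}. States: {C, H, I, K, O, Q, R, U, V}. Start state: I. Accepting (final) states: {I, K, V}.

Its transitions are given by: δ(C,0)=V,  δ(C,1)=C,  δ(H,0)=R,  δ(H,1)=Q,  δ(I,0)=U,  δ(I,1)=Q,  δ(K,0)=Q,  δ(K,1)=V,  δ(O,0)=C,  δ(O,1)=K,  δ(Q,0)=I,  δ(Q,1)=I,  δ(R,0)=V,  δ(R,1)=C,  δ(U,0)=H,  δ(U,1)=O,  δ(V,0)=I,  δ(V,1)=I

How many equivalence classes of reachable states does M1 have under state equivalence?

8

Every state is reachable, so we keep all 9.
P0 = {I,K,V} | {C,H,O,Q,R,U}.
On input 0, block {I,K,V} splits into {I,K} and {V}.
Split {I,K} by δ(·,1) → {K} and {I}.
Split {C,H,O,Q,R,U} by δ(·,0) → {H,O,U} and {C,R} and {Q}.
Split {H,O,U} by δ(·,0) → {H,O} and {U}.
Refine {H,O} on symbol 1: members go to different blocks, giving {O} and {H}.
Stable partition: {K} | {O} | {V} | {I} | {C,R} | {Q} | {U} | {H} — 8 equivalence classes.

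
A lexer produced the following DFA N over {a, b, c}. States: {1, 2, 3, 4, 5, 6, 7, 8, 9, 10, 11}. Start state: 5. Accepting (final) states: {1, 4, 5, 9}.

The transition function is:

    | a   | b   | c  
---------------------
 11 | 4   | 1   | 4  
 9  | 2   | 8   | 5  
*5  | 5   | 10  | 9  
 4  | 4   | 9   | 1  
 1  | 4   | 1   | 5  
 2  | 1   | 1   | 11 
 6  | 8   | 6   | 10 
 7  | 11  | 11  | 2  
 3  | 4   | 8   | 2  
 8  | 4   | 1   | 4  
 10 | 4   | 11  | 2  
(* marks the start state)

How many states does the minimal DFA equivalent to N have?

First remove the unreachable states {3,6,7}; 8 states remain.
Start with accepting vs non-accepting: {1,4,5,9} | {2,8,10,11}.
Split {1,4,5,9} by δ(·,a) → {1,4,5} and {9}.
Split {1,4,5} by δ(·,b) → {1} and {4} and {5}.
On input a, block {2,8,10,11} splits into {8,10,11} and {2}.
Split {8,10,11} by δ(·,b) → {8,11} and {10}.
The partition is now stable with 7 blocks: {1} | {8,11} | {9} | {4} | {5} | {2} | {10}.

7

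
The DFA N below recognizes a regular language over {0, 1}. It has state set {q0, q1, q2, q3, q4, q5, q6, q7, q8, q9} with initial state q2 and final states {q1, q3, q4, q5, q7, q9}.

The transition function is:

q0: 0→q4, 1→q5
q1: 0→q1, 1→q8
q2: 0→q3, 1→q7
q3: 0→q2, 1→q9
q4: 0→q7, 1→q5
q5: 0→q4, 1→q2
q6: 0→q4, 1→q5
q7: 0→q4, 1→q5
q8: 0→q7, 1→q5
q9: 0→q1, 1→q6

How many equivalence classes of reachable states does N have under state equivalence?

First remove the unreachable states {q0}; 9 states remain.
Initial partition by acceptance: {q1,q3,q4,q5,q7,q9} | {q2,q6,q8}.
Split {q1,q3,q4,q5,q7,q9} by δ(·,0) → {q1,q4,q5,q7,q9} and {q3}.
Refine {q1,q4,q5,q7,q9} on symbol 1: members go to different blocks, giving {q1,q5,q9} and {q4,q7}.
Refine {q1,q5,q9} on symbol 0: members go to different blocks, giving {q1,q9} and {q5}.
On input 0, block {q2,q6,q8} splits into {q6,q8} and {q2}.
Stable partition: {q1,q9} | {q6,q8} | {q3} | {q4,q7} | {q5} | {q2} — 6 equivalence classes.

6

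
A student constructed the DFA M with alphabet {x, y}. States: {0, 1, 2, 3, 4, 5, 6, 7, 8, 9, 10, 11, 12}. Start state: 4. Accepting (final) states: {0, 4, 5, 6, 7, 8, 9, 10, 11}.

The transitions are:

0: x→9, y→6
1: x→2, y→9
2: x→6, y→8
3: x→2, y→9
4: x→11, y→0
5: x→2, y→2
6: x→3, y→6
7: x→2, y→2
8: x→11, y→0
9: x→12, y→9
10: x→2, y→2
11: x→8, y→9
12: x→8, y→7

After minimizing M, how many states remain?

Reachable states from the start: {0,2,3,4,6,7,8,9,11,12}. Unreachable: {1,5,10} — drop them.
Start with accepting vs non-accepting: {0,4,6,7,8,9,11} | {2,3,12}.
Refine {0,4,6,7,8,9,11} on symbol x: members go to different blocks, giving {0,4,8,11} and {6,7,9}.
Split {0,4,8,11} by δ(·,x) → {4,8,11} and {0}.
Refine {4,8,11} on symbol y: members go to different blocks, giving {4,8} and {11}.
On input x, block {2,3,12} splits into {2} and {3} and {12}.
On input x, block {6,7,9} splits into {6} and {7} and {9}.
Stable partition: {4,8} | {2} | {6} | {0} | {11} | {3} | {12} | {7} | {9} — 9 equivalence classes.

9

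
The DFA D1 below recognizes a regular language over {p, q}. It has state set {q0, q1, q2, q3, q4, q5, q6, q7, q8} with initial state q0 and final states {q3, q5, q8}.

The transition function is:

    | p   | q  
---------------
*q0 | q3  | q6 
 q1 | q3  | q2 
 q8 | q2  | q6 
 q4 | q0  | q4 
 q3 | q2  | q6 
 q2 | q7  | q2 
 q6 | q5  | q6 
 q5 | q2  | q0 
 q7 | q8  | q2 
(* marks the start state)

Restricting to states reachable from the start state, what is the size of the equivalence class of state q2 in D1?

States {q1,q4} cannot be reached from the start state, so discard them.
P0 = {q3,q5,q8} | {q0,q2,q6,q7}.
On input p, block {q0,q2,q6,q7} splits into {q0,q6,q7} and {q2}.
Split {q0,q6,q7} by δ(·,q) → {q0,q6} and {q7}.
No further refinement is possible. Final partition (4 blocks): {q3,q5,q8} | {q0,q6} | {q2} | {q7}.
State q2 belongs to the block {q2}, which has 1 states.

1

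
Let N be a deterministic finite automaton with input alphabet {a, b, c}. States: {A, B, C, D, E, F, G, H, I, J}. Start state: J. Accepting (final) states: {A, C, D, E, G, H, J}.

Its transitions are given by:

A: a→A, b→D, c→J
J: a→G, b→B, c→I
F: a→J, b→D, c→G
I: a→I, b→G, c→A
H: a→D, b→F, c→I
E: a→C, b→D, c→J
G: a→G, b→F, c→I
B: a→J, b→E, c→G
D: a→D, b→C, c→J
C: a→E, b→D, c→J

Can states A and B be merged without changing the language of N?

No

Reachable states from the start: {A,B,C,D,E,F,G,I,J}. Unreachable: {H} — drop them.
Initial partition by acceptance: {A,C,D,E,G,J} | {B,F,I}.
Refine {A,C,D,E,G,J} on symbol b: members go to different blocks, giving {A,C,D,E} and {G,J}.
Refine {B,F,I} on symbol a: members go to different blocks, giving {B,F} and {I}.
The partition is now stable with 4 blocks: {A,C,D,E} | {B,F} | {G,J} | {I}.
A and B end up in different blocks, so they are distinguishable. For instance, the string 'ε' is accepted from only A.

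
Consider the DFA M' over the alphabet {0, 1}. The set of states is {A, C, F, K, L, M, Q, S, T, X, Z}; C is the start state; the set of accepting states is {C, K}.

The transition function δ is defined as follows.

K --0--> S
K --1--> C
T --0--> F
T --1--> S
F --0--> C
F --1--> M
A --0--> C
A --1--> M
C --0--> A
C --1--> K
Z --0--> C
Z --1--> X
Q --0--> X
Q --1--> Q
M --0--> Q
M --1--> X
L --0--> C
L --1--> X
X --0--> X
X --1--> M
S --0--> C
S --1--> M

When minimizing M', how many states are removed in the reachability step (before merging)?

4

BFS from C reaches {A, C, K, M, Q, S, X}; the 4 state(s) F, L, T, Z are never visited.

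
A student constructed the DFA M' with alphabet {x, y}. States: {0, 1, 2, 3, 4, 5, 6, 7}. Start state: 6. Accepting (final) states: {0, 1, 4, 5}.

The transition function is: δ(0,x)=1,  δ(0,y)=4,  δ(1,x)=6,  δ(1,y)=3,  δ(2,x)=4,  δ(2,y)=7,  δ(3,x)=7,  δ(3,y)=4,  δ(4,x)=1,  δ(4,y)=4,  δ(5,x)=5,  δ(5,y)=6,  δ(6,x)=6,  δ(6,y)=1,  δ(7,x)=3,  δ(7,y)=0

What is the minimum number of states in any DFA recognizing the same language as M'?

First remove the unreachable states {2,5}; 6 states remain.
P0 = {0,1,4} | {3,6,7}.
Split {0,1,4} by δ(·,x) → {0,4} and {1}.
Split {3,6,7} by δ(·,y) → {3,7} and {6}.
Stable partition: {0,4} | {3,7} | {1} | {6} — 4 equivalence classes.

4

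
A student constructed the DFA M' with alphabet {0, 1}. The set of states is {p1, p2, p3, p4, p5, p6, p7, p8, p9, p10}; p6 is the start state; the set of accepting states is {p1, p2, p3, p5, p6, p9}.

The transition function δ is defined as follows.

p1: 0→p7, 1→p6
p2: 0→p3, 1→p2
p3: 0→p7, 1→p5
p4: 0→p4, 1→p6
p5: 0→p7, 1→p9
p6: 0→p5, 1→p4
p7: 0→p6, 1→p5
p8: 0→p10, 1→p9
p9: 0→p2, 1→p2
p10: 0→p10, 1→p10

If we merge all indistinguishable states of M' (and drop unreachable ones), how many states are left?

First remove the unreachable states {p1,p8,p10}; 7 states remain.
Start with accepting vs non-accepting: {p2,p3,p5,p6,p9} | {p4,p7}.
Refine {p2,p3,p5,p6,p9} on symbol 0: members go to different blocks, giving {p2,p6,p9} and {p3,p5}.
Split {p2,p6,p9} by δ(·,0) → {p2,p6} and {p9}.
Split {p2,p6} by δ(·,1) → {p2} and {p6}.
Split {p4,p7} by δ(·,0) → {p4} and {p7}.
On input 1, block {p3,p5} splits into {p3} and {p5}.
The partition is now stable with 7 blocks: {p2} | {p4} | {p3} | {p9} | {p6} | {p7} | {p5}.

7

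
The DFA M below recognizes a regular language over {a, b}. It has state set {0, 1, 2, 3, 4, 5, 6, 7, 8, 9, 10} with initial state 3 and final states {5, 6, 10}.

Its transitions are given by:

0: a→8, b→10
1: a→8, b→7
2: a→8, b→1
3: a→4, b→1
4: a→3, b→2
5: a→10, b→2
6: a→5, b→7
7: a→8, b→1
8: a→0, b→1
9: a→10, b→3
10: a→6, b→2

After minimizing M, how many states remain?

5

States {9} cannot be reached from the start state, so discard them.
Initial partition by acceptance: {5,6,10} | {0,1,2,3,4,7,8}.
On input b, block {0,1,2,3,4,7,8} splits into {1,2,3,4,7,8} and {0}.
On input a, block {1,2,3,4,7,8} splits into {1,2,3,4,7} and {8}.
Split {1,2,3,4,7} by δ(·,a) → {1,2,7} and {3,4}.
The partition is now stable with 5 blocks: {5,6,10} | {1,2,7} | {0} | {8} | {3,4}.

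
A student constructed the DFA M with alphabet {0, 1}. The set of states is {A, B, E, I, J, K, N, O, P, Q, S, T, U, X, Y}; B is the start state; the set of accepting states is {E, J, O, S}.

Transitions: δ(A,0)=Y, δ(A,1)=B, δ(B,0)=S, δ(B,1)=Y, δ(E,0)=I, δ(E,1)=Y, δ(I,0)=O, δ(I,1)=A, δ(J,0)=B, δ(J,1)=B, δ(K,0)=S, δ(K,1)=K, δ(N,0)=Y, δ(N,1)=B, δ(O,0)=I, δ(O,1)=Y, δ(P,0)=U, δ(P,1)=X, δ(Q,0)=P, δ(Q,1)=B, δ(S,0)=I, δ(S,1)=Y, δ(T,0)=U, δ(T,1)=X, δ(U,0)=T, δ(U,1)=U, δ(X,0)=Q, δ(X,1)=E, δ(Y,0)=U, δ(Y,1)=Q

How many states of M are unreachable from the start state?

No path from B leads to J, K, N; the other 12 states are all reachable.

3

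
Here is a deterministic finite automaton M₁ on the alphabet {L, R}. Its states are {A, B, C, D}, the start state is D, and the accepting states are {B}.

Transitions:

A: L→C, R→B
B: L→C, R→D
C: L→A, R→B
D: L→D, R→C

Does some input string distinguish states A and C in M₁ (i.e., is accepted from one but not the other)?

Initial partition by acceptance: {B} | {A,C,D}.
Refine {A,C,D} on symbol R: members go to different blocks, giving {A,C} and {D}.
No further refinement is possible. Final partition (3 blocks): {B} | {A,C} | {D}.
A and C lie in the same block of the stable partition, so they are equivalent — no string distinguishes them.

No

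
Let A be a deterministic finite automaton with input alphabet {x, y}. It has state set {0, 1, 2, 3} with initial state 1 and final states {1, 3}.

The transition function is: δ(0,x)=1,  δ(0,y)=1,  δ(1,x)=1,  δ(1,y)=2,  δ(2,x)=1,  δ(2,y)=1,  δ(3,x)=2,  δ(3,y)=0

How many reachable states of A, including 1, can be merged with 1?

1

Reachable states from the start: {1,2}. Unreachable: {0,3} — drop them.
Initial partition by acceptance: {1} | {2}.
No further refinement is possible. Final partition (2 blocks): {1} | {2}.
The equivalence class containing 1 is {1}, of size 1.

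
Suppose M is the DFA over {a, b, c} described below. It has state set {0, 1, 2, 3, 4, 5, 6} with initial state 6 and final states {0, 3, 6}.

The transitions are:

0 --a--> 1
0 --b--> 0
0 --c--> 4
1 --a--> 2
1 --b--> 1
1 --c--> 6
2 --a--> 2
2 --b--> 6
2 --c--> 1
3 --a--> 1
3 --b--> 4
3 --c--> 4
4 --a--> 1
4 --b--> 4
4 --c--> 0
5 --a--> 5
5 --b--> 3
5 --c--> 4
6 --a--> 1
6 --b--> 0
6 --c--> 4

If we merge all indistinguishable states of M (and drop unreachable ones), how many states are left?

States {3,5} cannot be reached from the start state, so discard them.
P0 = {0,6} | {1,2,4}.
On input b, block {1,2,4} splits into {1,4} and {2}.
Split {1,4} by δ(·,a) → {1} and {4}.
The partition is now stable with 4 blocks: {0,6} | {1} | {2} | {4}.

4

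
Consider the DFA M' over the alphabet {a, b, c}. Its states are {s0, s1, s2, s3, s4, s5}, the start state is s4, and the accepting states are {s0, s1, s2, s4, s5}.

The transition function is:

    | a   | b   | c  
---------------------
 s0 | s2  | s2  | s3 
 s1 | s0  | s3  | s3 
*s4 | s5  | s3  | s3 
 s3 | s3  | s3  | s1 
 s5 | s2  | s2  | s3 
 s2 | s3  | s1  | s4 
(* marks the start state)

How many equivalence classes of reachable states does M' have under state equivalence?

4

All states are reachable from the start state.
Start with accepting vs non-accepting: {s0,s1,s2,s4,s5} | {s3}.
Refine {s0,s1,s2,s4,s5} on symbol a: members go to different blocks, giving {s0,s1,s4,s5} and {s2}.
On input a, block {s0,s1,s4,s5} splits into {s0,s5} and {s1,s4}.
No further refinement is possible. Final partition (4 blocks): {s0,s5} | {s3} | {s2} | {s1,s4}.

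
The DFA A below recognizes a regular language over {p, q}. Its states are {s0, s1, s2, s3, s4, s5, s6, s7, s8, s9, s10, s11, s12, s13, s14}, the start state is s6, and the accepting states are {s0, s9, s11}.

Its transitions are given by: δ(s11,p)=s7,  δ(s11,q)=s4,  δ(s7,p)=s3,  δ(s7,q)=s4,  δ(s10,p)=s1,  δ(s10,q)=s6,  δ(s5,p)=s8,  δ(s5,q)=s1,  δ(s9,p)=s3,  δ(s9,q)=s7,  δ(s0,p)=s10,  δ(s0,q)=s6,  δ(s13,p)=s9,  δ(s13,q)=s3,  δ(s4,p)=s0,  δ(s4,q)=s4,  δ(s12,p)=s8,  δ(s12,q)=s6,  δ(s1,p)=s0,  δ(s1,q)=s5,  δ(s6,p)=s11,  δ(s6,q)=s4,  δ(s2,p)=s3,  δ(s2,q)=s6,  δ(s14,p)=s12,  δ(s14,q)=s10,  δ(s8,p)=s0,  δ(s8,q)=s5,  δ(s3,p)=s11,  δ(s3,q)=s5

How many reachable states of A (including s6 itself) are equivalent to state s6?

Reachable states from the start: {s0,s1,s3,s4,s5,s6,s7,s8,s10,s11}. Unreachable: {s2,s9,s12,s13,s14} — drop them.
P0 = {s0,s11} | {s1,s3,s4,s5,s6,s7,s8,s10}.
On input p, block {s1,s3,s4,s5,s6,s7,s8,s10} splits into {s1,s3,s4,s6,s8} and {s5,s7,s10}.
Split {s1,s3,s4,s6,s8} by δ(·,q) → {s1,s3,s8} and {s4,s6}.
On input q, block {s5,s7,s10} splits into {s7,s10} and {s5}.
No further refinement is possible. Final partition (5 blocks): {s0,s11} | {s1,s3,s8} | {s7,s10} | {s4,s6} | {s5}.
The equivalence class containing s6 is {s4,s6}, of size 2.

2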